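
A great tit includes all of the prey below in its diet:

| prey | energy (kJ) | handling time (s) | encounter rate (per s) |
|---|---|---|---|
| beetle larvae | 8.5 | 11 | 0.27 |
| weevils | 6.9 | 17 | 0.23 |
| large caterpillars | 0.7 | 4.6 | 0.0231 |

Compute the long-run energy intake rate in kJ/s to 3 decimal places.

0.488 kJ/s

R = Σλ_iE_i / (1 + Σλ_ih_i)
Numerator: 0.27×8.5 + 0.23×6.9 + 0.0231×0.7 = 3.898
Denominator: 1 + 0.27×11 + 0.23×17 + 0.0231×4.6 = 7.986
R = 3.898/7.986 = 0.4881 kJ/s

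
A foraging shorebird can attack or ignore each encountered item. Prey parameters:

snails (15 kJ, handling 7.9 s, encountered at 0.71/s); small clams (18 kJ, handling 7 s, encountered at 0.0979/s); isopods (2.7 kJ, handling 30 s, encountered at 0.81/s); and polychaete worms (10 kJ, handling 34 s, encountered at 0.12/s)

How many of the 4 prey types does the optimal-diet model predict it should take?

E/h in descending order: small clams 2.57, snails 1.9, polychaete worms 0.294, isopods 0.09 kJ/s. The optimal diet is the largest prefix of this list for which every included type satisfies E_i/h_i > R on the types above it.
Rate on top 1: 1.046. snails: 1.9 > 1.046 → include.
Rate on top 2: 1.702. polychaete worms: 0.294 < 1.702 → exclude; stop.
Optimal diet: small clams, snails — 2 of 4 types.

2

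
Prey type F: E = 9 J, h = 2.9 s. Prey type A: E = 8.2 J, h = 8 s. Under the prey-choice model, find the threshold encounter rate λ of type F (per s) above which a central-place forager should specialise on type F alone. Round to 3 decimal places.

Drop type A once their profitability E₂/h₂ falls below the rate achievable on type F alone: E₂/h₂ = λE₁/(1 + λh₁).
Solve for λ: λE₁h₂ = E₂(1 + λh₁) → λ(E₁h₂ − E₂h₁) = E₂ → λ = E₂/(E₁h₂ − E₂h₁).
λ = 8.2/(9×8 − 8.2×2.9) = 8.2/48.22 = 0.1701 per s.

0.170 per s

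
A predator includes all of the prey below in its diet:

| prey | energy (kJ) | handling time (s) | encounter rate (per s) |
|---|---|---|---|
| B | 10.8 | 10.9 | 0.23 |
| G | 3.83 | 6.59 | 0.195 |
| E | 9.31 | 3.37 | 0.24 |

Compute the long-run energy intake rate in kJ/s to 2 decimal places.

Energy encountered per unit search time: 0.23×10.8 + 0.195×3.83 + 0.24×9.31 = 5.465 kJ/s.
Handling time per unit search time: 0.23×10.9 + 0.195×6.59 + 0.24×3.37 = 4.601.
Rate = 5.465/(1 + 4.601) = 0.9758 kJ/s.

0.98 kJ/s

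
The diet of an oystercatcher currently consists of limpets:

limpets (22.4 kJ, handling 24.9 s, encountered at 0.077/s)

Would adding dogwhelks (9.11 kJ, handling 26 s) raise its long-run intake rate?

No

Intake rate on the current diet: R = (0.077×22.4) / (1 + 0.077×24.9) = 1.725/2.917 = 0.5912 kJ/s.
Profitability of dogwhelks: 9.11/26 = 0.3504 kJ/s.
0.3504 < 0.5912, so adding dogwhelks would lower the average — exclude it.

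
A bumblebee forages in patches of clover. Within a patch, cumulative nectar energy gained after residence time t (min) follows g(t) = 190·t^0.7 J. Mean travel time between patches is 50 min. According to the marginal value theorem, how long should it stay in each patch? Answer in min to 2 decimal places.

Maximise g(t)/(T+t): set derivative to zero → g'(t)(T+t) = g(t).
g'(t) = 0.7·190·t^-0.3. Setting 0.7·190·t^-0.3 = 190·t^0.7/(50+t) gives 0.7(50+t) = t, so 0.30·t = 0.7×50.
t* = 0.7×50/0.30 = 116.7 min.

116.67 min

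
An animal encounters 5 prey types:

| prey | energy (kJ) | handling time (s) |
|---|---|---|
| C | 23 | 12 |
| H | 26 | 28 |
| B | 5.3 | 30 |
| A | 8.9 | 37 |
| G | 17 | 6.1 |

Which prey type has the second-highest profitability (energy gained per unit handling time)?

In descending order of E/h:
G: 17/6.1 = 2.79 kJ/s
C: 23/12 = 1.92 kJ/s
H: 26/28 = 0.929 kJ/s
A: 8.9/37 = 0.241 kJ/s
B: 5.3/30 = 0.177 kJ/s

C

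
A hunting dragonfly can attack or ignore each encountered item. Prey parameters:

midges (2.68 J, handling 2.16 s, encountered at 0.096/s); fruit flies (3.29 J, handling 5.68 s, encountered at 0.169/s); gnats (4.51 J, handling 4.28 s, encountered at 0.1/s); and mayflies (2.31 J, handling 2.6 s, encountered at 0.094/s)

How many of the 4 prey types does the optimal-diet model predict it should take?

Rank by E/h (J/s): midges 1.24, gnats 1.05, mayflies 0.888, fruit flies 0.579. Include each in turn until the next type's E/h falls below the running intake rate.
Rate on top 1: 0.2131. gnats: 1.05 > 0.2131 → include.
Rate on top 2: 0.4331. mayflies: 0.888 > 0.4331 → include.
Rate on top 3: 0.4923. fruit flies: 0.579 > 0.4923 → include.
Optimal diet: midges, gnats, mayflies, fruit flies — 4 of 4 types.

4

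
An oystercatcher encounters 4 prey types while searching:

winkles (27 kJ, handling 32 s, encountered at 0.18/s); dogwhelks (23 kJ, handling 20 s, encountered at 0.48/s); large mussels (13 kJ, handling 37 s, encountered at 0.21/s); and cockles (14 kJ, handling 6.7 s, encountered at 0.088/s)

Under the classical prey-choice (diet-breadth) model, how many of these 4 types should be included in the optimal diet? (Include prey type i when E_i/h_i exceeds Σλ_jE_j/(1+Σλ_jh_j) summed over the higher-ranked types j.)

2

E/h in descending order: cockles 2.09, dogwhelks 1.15, winkles 0.844, large mussels 0.351 kJ/s. The optimal diet is the largest prefix of this list for which every included type satisfies E_i/h_i > R on the types above it.
Rate on top 1: 0.775. dogwhelks: 1.15 > 0.775 → include.
Rate on top 2: 1.097. winkles: 0.844 < 1.097 → exclude; stop.
Optimal diet: cockles, dogwhelks — 2 of 4 types.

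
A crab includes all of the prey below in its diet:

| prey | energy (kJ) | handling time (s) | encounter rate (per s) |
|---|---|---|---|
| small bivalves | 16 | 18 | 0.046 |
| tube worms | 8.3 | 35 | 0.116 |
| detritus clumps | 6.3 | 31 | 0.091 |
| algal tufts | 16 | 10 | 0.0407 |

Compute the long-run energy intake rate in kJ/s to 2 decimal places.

Energy encountered per unit search time: 0.046×16 + 0.116×8.3 + 0.091×6.3 + 0.0407×16 = 2.923 kJ/s.
Handling time per unit search time: 0.046×18 + 0.116×35 + 0.091×31 + 0.0407×10 = 8.116.
Rate = 2.923/(1 + 8.116) = 0.3207 kJ/s.

0.32 kJ/s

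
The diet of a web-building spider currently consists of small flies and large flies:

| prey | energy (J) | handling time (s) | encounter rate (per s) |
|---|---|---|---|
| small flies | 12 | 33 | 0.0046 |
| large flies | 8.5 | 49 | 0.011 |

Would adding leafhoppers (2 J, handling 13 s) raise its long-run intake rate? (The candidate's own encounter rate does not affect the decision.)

Current rate: (0.0046×12 + 0.011×8.5)/(1 + 0.0046×33 + 0.011×49) = 0.08795 J/s.
Profitability of leafhoppers: 2/13 = 0.1538 J/s.
Since 0.1538 > R, including leafhoppers increases the long-run rate.

Yes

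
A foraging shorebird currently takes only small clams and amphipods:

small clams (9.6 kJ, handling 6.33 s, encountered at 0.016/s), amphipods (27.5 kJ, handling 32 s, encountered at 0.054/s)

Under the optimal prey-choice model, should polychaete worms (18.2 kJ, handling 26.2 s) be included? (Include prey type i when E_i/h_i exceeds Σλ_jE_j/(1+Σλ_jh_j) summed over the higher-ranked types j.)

Yes

Intake rate on the current diet: R = (0.016×9.6 + 0.054×27.5) / (1 + 0.016×6.33 + 0.054×32) = 1.639/2.829 = 0.5792 kJ/s.
Profitability of polychaete worms: 18.2/26.2 = 0.6947 kJ/s.
Since 0.6947 > R, including polychaete worms increases the long-run rate.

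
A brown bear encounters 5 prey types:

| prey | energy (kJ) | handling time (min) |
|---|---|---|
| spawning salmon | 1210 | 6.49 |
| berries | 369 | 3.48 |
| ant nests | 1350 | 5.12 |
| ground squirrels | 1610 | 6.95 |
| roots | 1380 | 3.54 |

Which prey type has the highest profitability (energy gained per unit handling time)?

roots

Profitability E/h (kJ/min): spawning salmon = 1210/6.49 = 186, berries = 369/3.48 = 106, ant nests = 1350/5.12 = 264, ground squirrels = 1610/6.95 = 232, roots = 1380/3.54 = 390.
Ranked: roots > ant nests > ground squirrels > spawning salmon > berries.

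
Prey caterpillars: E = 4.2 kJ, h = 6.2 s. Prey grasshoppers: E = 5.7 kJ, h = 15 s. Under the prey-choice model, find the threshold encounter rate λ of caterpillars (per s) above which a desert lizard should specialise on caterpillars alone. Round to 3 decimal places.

The zero-one rule: include grasshoppers iff E₂/h₂ > λE₁/(1+λh₁). Equality gives the switch point.
λE₁h₂ = E₂ + λE₂h₁ ⇒ λ = E₂/(E₁h₂ − E₂h₁) = 5.7/(63 − 35.34) = 0.2061 per s.

0.206 per s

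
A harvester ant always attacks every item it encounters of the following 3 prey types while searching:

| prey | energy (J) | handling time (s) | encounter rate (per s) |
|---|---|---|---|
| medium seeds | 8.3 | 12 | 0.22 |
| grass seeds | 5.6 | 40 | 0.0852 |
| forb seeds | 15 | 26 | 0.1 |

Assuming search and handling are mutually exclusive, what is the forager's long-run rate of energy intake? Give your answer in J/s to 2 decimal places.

0.39 J/s

R = (0.22×8.3 + 0.0852×5.6 + 0.1×15) / (1 + 0.22×12 + 0.0852×40 + 0.1×26) = 3.803/9.648 = 0.3942 J/s.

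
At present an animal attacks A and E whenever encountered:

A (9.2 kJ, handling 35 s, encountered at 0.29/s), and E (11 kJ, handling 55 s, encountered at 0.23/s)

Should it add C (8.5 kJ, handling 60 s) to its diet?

Intake rate on the current diet: R = (0.29×9.2 + 0.23×11) / (1 + 0.29×35 + 0.23×55) = 5.198/23.8 = 0.2184 kJ/s.
Profitability of C: 8.5/60 = 0.1417 kJ/s.
Since 0.1417 < R, time spent handling C is better spent searching.

No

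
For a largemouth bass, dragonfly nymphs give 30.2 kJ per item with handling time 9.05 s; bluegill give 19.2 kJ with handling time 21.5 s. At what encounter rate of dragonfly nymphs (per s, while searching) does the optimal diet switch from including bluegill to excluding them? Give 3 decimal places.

Drop bluegill once their profitability E₂/h₂ falls below the rate achievable on dragonfly nymphs alone: E₂/h₂ = λE₁/(1 + λh₁).
Solve for λ: λE₁h₂ = E₂(1 + λh₁) → λ(E₁h₂ − E₂h₁) = E₂ → λ = E₂/(E₁h₂ − E₂h₁).
λ = 19.2/(30.2×21.5 − 19.2×9.05) = 19.2/475.5 = 0.04038 per s.

0.040 per s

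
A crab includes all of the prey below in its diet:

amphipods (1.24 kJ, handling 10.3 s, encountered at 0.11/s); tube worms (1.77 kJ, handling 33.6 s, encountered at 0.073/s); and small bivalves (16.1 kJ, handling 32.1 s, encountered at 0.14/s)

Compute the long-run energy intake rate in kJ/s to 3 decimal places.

0.277 kJ/s

Energy encountered per unit search time: 0.11×1.24 + 0.073×1.77 + 0.14×16.1 = 2.52 kJ/s.
Handling time per unit search time: 0.11×10.3 + 0.073×33.6 + 0.14×32.1 = 8.08.
Rate = 2.52/(1 + 8.08) = 0.2775 kJ/s.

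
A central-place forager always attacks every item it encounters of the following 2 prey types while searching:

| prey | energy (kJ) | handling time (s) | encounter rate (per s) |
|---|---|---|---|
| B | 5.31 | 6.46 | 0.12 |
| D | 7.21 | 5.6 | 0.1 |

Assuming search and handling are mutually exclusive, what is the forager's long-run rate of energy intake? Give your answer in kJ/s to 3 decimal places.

0.582 kJ/s

R = Σλ_iE_i / (1 + Σλ_ih_i)
Numerator: 0.12×5.31 + 0.1×7.21 = 1.358
Denominator: 1 + 0.12×6.46 + 0.1×5.6 = 2.335
R = 1.358/2.335 = 0.5816 kJ/s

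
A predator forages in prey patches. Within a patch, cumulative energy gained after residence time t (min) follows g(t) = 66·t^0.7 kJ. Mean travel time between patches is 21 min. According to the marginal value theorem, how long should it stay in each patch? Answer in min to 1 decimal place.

Maximise g(t)/(T+t): set derivative to zero → g'(t)(T+t) = g(t).
g'(t) = 0.7·66·t^-0.3. Setting 0.7·66·t^-0.3 = 66·t^0.7/(21+t) gives 0.7(21+t) = t, so 0.30·t = 0.7×21.
t* = 0.7×21/0.30 = 49 min.

49.0 min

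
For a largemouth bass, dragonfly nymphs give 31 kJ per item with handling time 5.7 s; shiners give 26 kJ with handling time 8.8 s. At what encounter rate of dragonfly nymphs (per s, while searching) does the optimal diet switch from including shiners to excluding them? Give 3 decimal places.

The zero-one rule: include shiners iff E₂/h₂ > λE₁/(1+λh₁). Equality gives the switch point.
λE₁h₂ = E₂ + λE₂h₁ ⇒ λ = E₂/(E₁h₂ − E₂h₁) = 26/(272.8 − 148.2) = 0.2087 per s.

0.209 per s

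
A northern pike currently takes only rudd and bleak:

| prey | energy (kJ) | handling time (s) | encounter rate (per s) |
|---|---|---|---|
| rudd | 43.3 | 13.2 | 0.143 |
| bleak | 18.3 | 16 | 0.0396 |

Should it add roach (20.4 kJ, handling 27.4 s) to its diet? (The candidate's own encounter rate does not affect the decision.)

No

On rudd and bleak alone, R = ΣλE/(1+Σλh) = 6.917/3.521 = 1.964 kJ/s.
Profitability of roach: 20.4/27.4 = 0.7445 kJ/s.
Since 0.7445 < R, time spent handling roach is better spent searching.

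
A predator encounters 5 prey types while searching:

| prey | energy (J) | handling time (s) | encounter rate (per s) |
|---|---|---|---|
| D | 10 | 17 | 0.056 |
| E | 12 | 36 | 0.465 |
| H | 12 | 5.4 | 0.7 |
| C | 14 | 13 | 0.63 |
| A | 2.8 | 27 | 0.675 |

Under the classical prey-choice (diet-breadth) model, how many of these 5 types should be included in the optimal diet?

1

Rank by E/h (J/s): H 2.22, C 1.08, D 0.588, E 0.333, A 0.104. Include each in turn until the next type's E/h falls below the running intake rate.
Rate on top 1: 1.757. C: 1.08 < 1.757 → exclude; stop.
Optimal diet: H — 1 of 5 types.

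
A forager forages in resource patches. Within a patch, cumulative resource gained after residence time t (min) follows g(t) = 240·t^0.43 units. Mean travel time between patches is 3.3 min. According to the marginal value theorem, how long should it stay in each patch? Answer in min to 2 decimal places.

Maximise g(t)/(T+t): set derivative to zero → g'(t)(T+t) = g(t).
g'(t) = 0.43·240·t^-0.57. Setting 0.43·240·t^-0.57 = 240·t^0.43/(3.3+t) gives 0.43(3.3+t) = t, so 0.57·t = 0.43×3.3.
t* = 0.43×3.3/0.57 = 2.489 min.

2.49 min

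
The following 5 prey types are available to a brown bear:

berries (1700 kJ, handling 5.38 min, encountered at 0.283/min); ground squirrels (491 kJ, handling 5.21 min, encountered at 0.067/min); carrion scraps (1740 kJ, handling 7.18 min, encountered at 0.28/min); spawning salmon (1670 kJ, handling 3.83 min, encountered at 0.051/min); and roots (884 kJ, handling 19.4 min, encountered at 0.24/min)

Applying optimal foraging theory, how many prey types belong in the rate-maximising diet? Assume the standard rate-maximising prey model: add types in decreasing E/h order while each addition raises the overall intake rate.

Profitabilities (E/h, kJ/min): spawning salmon 436, berries 316, carrion scraps 242, ground squirrels 94.2, roots 45.6. Add prey in this order while the next type's profitability exceeds the intake rate on those already taken.
Rate on top 1: 71.25. berries: 316 > 71.25 → include.
Rate on top 2: 208.4. carrion scraps: 242 > 208.4 → include.
Rate on top 3: 222.8. ground squirrels: 94.2 < 222.8 → exclude; stop.
Optimal diet: spawning salmon, berries, carrion scraps — 3 of 5 types.

3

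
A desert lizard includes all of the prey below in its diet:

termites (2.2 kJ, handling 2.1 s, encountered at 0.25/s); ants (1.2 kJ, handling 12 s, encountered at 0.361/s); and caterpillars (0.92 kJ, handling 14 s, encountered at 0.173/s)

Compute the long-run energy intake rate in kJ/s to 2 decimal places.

Energy encountered per unit search time: 0.25×2.2 + 0.361×1.2 + 0.173×0.92 = 1.142 kJ/s.
Handling time per unit search time: 0.25×2.1 + 0.361×12 + 0.173×14 = 7.279.
Rate = 1.142/(1 + 7.279) = 0.138 kJ/s.

0.14 kJ/s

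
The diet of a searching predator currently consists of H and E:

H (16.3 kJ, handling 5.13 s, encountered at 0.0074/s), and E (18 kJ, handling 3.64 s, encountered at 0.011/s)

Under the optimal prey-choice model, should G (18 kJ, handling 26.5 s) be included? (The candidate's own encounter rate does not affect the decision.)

On H and E alone, R = ΣλE/(1+Σλh) = 0.3186/1.078 = 0.2956 kJ/s.
G: E/h = 18/26.5 = 0.6792 kJ/s.
0.6792 > 0.2956, so adding G raises the average — include it.

Yes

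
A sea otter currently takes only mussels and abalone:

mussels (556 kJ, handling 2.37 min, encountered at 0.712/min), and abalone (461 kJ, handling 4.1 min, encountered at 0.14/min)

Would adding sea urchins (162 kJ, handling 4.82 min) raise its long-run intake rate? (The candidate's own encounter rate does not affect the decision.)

No

Intake rate on the current diet: R = (0.712×556 + 0.14×461) / (1 + 0.712×2.37 + 0.14×4.1) = 460.4/3.261 = 141.2 kJ/min.
Profitability of sea urchins: 162/4.82 = 33.61 kJ/min.
33.61 < 141.2, so adding sea urchins would lower the average — exclude it.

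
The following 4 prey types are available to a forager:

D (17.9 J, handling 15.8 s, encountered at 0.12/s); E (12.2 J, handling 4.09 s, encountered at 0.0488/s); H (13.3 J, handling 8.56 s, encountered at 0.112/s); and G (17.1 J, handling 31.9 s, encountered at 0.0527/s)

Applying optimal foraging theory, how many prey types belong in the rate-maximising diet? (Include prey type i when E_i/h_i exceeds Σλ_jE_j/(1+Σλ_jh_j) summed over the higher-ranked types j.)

3

Profitabilities (E/h, J/s): E 2.98, H 1.55, D 1.13, G 0.536. Add prey in this order while the next type's profitability exceeds the intake rate on those already taken.
Rate on top 1: 0.4963. H: 1.55 > 0.4963 → include.
Rate on top 2: 0.966. D: 1.13 > 0.966 → include.
Rate on top 3: 1.044. G: 0.536 < 1.044 → exclude; stop.
Optimal diet: E, H, D — 3 of 4 types.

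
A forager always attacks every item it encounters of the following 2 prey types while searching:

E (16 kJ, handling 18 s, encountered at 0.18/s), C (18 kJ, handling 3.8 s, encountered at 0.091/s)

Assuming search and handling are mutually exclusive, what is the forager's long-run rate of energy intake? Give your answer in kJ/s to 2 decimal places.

R = Σλ_iE_i / (1 + Σλ_ih_i)
Numerator: 0.18×16 + 0.091×18 = 4.518
Denominator: 1 + 0.18×18 + 0.091×3.8 = 4.586
R = 4.518/4.586 = 0.9852 kJ/s

0.99 kJ/s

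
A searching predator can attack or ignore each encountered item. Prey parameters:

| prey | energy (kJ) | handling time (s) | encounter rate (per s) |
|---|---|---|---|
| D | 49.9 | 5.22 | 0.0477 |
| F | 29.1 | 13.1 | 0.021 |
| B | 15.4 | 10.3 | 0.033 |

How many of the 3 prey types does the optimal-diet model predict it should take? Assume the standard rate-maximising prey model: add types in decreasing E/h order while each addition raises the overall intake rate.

2

E/h in descending order: D 9.56, F 2.22, B 1.5 kJ/s. The optimal diet is the largest prefix of this list for which every included type satisfies E_i/h_i > R on the types above it.
Rate on top 1: 1.906. F: 2.22 > 1.906 → include.
Rate on top 2: 1.963. B: 1.5 < 1.963 → exclude; stop.
Optimal diet: D, F — 2 of 3 types.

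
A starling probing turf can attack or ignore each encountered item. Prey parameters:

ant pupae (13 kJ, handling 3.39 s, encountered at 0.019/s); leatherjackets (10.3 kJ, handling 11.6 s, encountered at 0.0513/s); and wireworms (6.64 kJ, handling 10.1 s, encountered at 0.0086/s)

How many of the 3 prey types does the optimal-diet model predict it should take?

3

E/h in descending order: ant pupae 3.83, leatherjackets 0.888, wireworms 0.657 kJ/s. The optimal diet is the largest prefix of this list for which every included type satisfies E_i/h_i > R on the types above it.
Rate on top 1: 0.2321. leatherjackets: 0.888 > 0.2321 → include.
Rate on top 2: 0.4672. wireworms: 0.657 > 0.4672 → include.
Optimal diet: ant pupae, leatherjackets, wireworms — 3 of 3 types.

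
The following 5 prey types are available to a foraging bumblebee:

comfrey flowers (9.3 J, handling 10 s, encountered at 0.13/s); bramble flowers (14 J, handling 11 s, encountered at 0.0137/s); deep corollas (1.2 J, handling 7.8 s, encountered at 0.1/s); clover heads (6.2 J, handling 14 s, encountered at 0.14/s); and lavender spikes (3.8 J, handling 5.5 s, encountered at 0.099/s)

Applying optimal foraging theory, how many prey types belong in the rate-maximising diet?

Profitabilities (E/h, J/s): bramble flowers 1.27, comfrey flowers 0.93, lavender spikes 0.691, clover heads 0.443, deep corollas 0.154. Add prey in this order while the next type's profitability exceeds the intake rate on those already taken.
Rate on top 1: 0.1667. comfrey flowers: 0.93 > 0.1667 → include.
Rate on top 2: 0.5716. lavender spikes: 0.691 > 0.5716 → include.
Rate on top 3: 0.5933. clover heads: 0.443 < 0.5933 → exclude; stop.
Optimal diet: bramble flowers, comfrey flowers, lavender spikes — 3 of 5 types.

3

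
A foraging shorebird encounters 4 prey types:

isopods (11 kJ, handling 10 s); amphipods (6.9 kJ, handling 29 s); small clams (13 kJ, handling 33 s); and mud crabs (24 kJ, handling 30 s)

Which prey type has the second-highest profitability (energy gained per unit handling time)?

mud crabs

Profitability E/h (kJ/s): isopods = 11/10 = 1.1, amphipods = 6.9/29 = 0.238, small clams = 13/33 = 0.394, mud crabs = 24/30 = 0.8.
Ranked: isopods > mud crabs > small clams > amphipods.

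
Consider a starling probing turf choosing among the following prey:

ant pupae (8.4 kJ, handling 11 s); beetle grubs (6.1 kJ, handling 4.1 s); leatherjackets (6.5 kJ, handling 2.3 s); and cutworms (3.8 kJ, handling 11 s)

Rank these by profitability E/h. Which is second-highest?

beetle grubs

In descending order of E/h:
leatherjackets: 6.5/2.3 = 2.83 kJ/s
beetle grubs: 6.1/4.1 = 1.49 kJ/s
ant pupae: 8.4/11 = 0.764 kJ/s
cutworms: 3.8/11 = 0.345 kJ/s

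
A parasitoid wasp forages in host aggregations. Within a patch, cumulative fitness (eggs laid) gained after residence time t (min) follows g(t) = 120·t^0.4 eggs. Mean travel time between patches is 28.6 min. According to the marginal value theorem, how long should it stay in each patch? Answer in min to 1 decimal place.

19.1 min

Optimal t* satisfies g'(t*) = g(t*)/(T + t*).
g'(t) = 0.4·120·t^-0.6. Setting 0.4·120·t^-0.6 = 120·t^0.4/(28.6+t) gives 0.4(28.6+t) = t, so 0.60·t = 0.4×28.6.
t* = 0.4×28.6/0.60 = 19.07 min.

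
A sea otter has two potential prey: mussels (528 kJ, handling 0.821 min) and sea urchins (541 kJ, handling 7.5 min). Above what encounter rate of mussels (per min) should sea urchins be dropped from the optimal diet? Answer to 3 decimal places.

0.154 per min

Drop sea urchins once their profitability E₂/h₂ falls below the rate achievable on mussels alone: E₂/h₂ = λE₁/(1 + λh₁).
Solve for λ: λE₁h₂ = E₂(1 + λh₁) → λ(E₁h₂ − E₂h₁) = E₂ → λ = E₂/(E₁h₂ − E₂h₁).
λ = 541/(528×7.5 − 541×0.821) = 541/3516 = 0.1539 per min.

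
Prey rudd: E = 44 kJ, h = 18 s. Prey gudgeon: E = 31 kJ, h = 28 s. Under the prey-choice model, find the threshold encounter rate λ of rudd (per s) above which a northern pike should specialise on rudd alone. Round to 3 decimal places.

0.046 per s

Drop gudgeon once their profitability E₂/h₂ falls below the rate achievable on rudd alone: E₂/h₂ = λE₁/(1 + λh₁).
Solve for λ: λE₁h₂ = E₂(1 + λh₁) → λ(E₁h₂ − E₂h₁) = E₂ → λ = E₂/(E₁h₂ − E₂h₁).
λ = 31/(44×28 − 31×18) = 31/674 = 0.04599 per s.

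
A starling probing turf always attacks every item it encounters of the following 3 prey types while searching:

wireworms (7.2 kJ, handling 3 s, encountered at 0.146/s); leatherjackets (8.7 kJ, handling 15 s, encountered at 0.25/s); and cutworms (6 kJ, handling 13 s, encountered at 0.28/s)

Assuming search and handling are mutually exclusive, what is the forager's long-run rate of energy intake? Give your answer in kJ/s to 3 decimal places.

0.556 kJ/s

Energy encountered per unit search time: 0.146×7.2 + 0.25×8.7 + 0.28×6 = 4.906 kJ/s.
Handling time per unit search time: 0.146×3 + 0.25×15 + 0.28×13 = 7.828.
Rate = 4.906/(1 + 7.828) = 0.5558 kJ/s.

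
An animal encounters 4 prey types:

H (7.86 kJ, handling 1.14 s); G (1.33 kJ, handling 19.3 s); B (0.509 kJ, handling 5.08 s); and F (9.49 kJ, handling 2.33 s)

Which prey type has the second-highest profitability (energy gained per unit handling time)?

In descending order of E/h:
H: 7.86/1.14 = 6.89 kJ/s
F: 9.49/2.33 = 4.07 kJ/s
B: 0.509/5.08 = 0.1 kJ/s
G: 1.33/19.3 = 0.0689 kJ/s

F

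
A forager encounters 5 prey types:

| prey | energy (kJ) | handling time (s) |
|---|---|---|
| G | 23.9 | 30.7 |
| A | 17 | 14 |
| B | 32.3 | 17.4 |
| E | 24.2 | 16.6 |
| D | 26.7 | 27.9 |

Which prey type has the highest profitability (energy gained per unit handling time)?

B

Profitability E/h (kJ/s): G = 23.9/30.7 = 0.779, A = 17/14 = 1.21, B = 32.3/17.4 = 1.86, E = 24.2/16.6 = 1.46, D = 26.7/27.9 = 0.957.
Ranked: B > E > A > D > G.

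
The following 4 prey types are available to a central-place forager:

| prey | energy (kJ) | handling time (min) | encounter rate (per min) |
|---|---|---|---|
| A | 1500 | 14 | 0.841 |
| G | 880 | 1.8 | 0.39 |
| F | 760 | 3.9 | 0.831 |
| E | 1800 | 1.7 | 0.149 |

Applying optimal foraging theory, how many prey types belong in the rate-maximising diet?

2

Rank by E/h (kJ/min): E 1.06e+03, G 489, F 195, A 107. Include each in turn until the next type's E/h falls below the running intake rate.
Rate on top 1: 214. G: 489 > 214 → include.
Rate on top 2: 312.7. F: 195 < 312.7 → exclude; stop.
Optimal diet: E, G — 2 of 4 types.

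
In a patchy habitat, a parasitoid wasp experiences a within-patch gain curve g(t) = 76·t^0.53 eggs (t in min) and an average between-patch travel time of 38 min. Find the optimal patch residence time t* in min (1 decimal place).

42.9 min

By the marginal value theorem, leave when the instantaneous gain rate g'(t) equals the habitat-wide average g(t)/(T + t).
g'(t) = 0.53·76·t^-0.47. Setting 0.53·76·t^-0.47 = 76·t^0.53/(38+t) gives 0.53(38+t) = t, so 0.47·t = 0.53×38.
t* = 0.53×38/0.47 = 42.85 min.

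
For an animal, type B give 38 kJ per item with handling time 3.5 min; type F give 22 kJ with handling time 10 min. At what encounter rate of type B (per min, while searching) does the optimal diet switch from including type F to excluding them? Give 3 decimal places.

The zero-one rule: include type F iff E₂/h₂ > λE₁/(1+λh₁). Equality gives the switch point.
λE₁h₂ = E₂ + λE₂h₁ ⇒ λ = E₂/(E₁h₂ − E₂h₁) = 22/(380 − 77) = 0.07261 per min.

0.073 per min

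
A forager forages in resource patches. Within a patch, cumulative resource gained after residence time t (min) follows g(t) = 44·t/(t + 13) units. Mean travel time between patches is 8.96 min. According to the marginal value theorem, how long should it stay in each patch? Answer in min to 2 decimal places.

10.79 min

Optimal t* satisfies g'(t*) = g(t*)/(T + t*).
g'(t) = 44·13/(t + 13)². Setting 44·13/(t+13)² = 44t/[(t+13)(8.96+t)] gives 13(8.96+t) = t(t+13), so t² = 13×8.96 = 116.5.
t* = √116.5 = 10.79 min.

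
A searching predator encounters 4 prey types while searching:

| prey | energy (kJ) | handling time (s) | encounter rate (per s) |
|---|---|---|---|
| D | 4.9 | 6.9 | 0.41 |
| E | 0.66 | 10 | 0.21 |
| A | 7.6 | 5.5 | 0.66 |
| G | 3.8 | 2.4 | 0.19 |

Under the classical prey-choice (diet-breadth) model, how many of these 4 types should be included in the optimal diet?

Rank by E/h (kJ/s): G 1.58, A 1.38, D 0.71, E 0.066. Include each in turn until the next type's E/h falls below the running intake rate.
Rate on top 1: 0.4959. A: 1.38 > 0.4959 → include.
Rate on top 2: 1.128. D: 0.71 < 1.128 → exclude; stop.
Optimal diet: G, A — 2 of 4 types.

2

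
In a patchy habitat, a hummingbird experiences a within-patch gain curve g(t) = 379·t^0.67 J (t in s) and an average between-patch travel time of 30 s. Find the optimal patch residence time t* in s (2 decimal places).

60.91 s

Maximise g(t)/(T+t): set derivative to zero → g'(t)(T+t) = g(t).
g'(t) = 0.67·379·t^-0.33. Setting 0.67·379·t^-0.33 = 379·t^0.67/(30+t) gives 0.67(30+t) = t, so 0.33·t = 0.67×30.
t* = 0.67×30/0.33 = 60.91 s.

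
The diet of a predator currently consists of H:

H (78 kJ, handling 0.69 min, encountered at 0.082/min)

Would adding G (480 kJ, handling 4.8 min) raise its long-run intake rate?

On H alone, R = ΣλE/(1+Σλh) = 6.396/1.057 = 6.053 kJ/min.
Profitability of G: 480/4.8 = 100 kJ/min.
Since 100 > R, including G increases the long-run rate.

Yes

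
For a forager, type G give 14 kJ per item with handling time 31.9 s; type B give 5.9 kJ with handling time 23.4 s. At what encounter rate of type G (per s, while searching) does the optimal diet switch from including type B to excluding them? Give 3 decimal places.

0.042 per s

Drop type B once their profitability E₂/h₂ falls below the rate achievable on type G alone: E₂/h₂ = λE₁/(1 + λh₁).
Solve for λ: λE₁h₂ = E₂(1 + λh₁) → λ(E₁h₂ − E₂h₁) = E₂ → λ = E₂/(E₁h₂ − E₂h₁).
λ = 5.9/(14×23.4 − 5.9×31.9) = 5.9/139.4 = 0.04233 per s.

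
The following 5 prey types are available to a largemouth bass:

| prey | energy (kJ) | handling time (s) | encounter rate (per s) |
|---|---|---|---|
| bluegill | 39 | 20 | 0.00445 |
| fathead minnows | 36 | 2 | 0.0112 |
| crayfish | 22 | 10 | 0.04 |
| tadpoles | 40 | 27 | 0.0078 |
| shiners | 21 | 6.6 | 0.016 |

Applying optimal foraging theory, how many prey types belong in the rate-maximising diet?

5

E/h in descending order: fathead minnows 18, shiners 3.18, crayfish 2.2, bluegill 1.95, tadpoles 1.48 kJ/s. The optimal diet is the largest prefix of this list for which every included type satisfies E_i/h_i > R on the types above it.
Rate on top 1: 0.3944. shiners: 3.18 > 0.3944 → include.
Rate on top 2: 0.6553. crayfish: 2.2 > 0.6553 → include.
Rate on top 3: 1.06. bluegill: 1.95 > 1.06 → include.
Rate on top 4: 1.109. tadpoles: 1.48 > 1.109 → include.
Optimal diet: fathead minnows, shiners, crayfish, bluegill, tadpoles — 5 of 5 types.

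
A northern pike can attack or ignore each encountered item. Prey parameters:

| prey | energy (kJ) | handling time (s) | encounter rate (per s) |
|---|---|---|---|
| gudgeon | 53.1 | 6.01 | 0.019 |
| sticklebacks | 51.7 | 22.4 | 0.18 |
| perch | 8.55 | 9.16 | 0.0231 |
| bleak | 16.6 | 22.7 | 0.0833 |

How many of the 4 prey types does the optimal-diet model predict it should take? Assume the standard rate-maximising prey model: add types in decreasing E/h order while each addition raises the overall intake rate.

2

E/h in descending order: gudgeon 8.84, sticklebacks 2.31, perch 0.933, bleak 0.731 kJ/s. The optimal diet is the largest prefix of this list for which every included type satisfies E_i/h_i > R on the types above it.
Rate on top 1: 0.9055. sticklebacks: 2.31 > 0.9055 → include.
Rate on top 2: 2.004. perch: 0.933 < 2.004 → exclude; stop.
Optimal diet: gudgeon, sticklebacks — 2 of 4 types.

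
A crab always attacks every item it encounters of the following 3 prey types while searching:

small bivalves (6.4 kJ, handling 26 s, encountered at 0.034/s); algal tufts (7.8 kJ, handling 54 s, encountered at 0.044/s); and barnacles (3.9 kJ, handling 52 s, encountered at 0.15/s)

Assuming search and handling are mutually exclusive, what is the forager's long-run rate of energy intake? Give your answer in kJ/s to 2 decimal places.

0.10 kJ/s

R = (0.034×6.4 + 0.044×7.8 + 0.15×3.9) / (1 + 0.034×26 + 0.044×54 + 0.15×52) = 1.146/12.06 = 0.09501 kJ/s.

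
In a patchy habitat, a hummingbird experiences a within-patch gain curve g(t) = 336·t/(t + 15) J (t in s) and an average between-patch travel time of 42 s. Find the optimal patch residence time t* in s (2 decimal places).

Optimal t* satisfies g'(t*) = g(t*)/(T + t*).
g'(t) = 336·15/(t + 15)². Setting 336·15/(t+15)² = 336t/[(t+15)(42+t)] gives 15(42+t) = t(t+15), so t² = 15×42 = 630.
t* = √630 = 25.1 s.

25.10 s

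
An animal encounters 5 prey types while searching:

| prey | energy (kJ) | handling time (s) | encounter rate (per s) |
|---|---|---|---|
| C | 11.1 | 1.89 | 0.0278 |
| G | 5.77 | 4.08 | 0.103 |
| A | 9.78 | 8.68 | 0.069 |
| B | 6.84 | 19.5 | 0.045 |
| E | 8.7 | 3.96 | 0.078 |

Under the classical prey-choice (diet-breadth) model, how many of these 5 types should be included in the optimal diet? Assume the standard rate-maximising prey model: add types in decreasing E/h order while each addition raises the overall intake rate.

4

Rank by E/h (kJ/s): C 5.87, E 2.2, G 1.41, A 1.13, B 0.351. Include each in turn until the next type's E/h falls below the running intake rate.
Rate on top 1: 0.2932. E: 2.2 > 0.2932 → include.
Rate on top 2: 0.7251. G: 1.41 > 0.7251 → include.
Rate on top 3: 0.8876. A: 1.13 > 0.8876 → include.
Rate on top 4: 0.9478. B: 0.351 < 0.9478 → exclude; stop.
Optimal diet: C, E, G, A — 4 of 5 types.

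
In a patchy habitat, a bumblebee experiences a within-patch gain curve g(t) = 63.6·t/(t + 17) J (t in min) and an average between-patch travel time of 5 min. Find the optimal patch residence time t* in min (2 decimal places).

9.22 min

By the marginal value theorem, leave when the instantaneous gain rate g'(t) equals the habitat-wide average g(t)/(T + t).
g'(t) = 63.6·17/(t + 17)². Setting 63.6·17/(t+17)² = 63.6t/[(t+17)(5+t)] gives 17(5+t) = t(t+17), so t² = 17×5 = 85.
t* = √85 = 9.22 min.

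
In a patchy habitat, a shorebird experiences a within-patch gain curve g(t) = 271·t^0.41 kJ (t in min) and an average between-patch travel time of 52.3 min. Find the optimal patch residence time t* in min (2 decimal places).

By the marginal value theorem, leave when the instantaneous gain rate g'(t) equals the habitat-wide average g(t)/(T + t).
g'(t) = 0.41·271·t^-0.59. Setting 0.41·271·t^-0.59 = 271·t^0.41/(52.3+t) gives 0.41(52.3+t) = t, so 0.59·t = 0.41×52.3.
t* = 0.41×52.3/0.59 = 36.34 min.

36.34 min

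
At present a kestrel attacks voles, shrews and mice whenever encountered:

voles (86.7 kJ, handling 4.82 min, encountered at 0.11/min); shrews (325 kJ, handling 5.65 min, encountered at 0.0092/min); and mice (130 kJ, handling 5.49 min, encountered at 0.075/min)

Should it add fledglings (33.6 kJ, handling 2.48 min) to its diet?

Intake rate on the current diet: R = (0.11×86.7 + 0.0092×325 + 0.075×130) / (1 + 0.11×4.82 + 0.0092×5.65 + 0.075×5.49) = 22.28/1.994 = 11.17 kJ/min.
fledglings: E/h = 33.6/2.48 = 13.55 kJ/min.
Since 13.55 > R, including fledglings increases the long-run rate.

Yes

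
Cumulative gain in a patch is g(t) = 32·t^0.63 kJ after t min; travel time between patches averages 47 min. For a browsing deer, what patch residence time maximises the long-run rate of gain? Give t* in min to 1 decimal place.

80.0 min

Maximise g(t)/(T+t): set derivative to zero → g'(t)(T+t) = g(t).
g'(t) = 0.63·32·t^-0.37. Setting 0.63·32·t^-0.37 = 32·t^0.63/(47+t) gives 0.63(47+t) = t, so 0.37·t = 0.63×47.
t* = 0.63×47/0.37 = 80.03 min.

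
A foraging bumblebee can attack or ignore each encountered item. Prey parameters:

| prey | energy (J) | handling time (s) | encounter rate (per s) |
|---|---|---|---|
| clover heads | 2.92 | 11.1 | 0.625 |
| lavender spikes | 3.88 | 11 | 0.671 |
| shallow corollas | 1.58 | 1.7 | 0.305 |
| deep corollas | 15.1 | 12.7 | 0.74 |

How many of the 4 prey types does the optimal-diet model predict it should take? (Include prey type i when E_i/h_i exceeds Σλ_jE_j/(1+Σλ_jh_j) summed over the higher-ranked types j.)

Rank by E/h (J/s): deep corollas 1.19, shallow corollas 0.929, lavender spikes 0.353, clover heads 0.263. Include each in turn until the next type's E/h falls below the running intake rate.
Rate on top 1: 1.075. shallow corollas: 0.929 < 1.075 → exclude; stop.
Optimal diet: deep corollas — 1 of 4 types.

1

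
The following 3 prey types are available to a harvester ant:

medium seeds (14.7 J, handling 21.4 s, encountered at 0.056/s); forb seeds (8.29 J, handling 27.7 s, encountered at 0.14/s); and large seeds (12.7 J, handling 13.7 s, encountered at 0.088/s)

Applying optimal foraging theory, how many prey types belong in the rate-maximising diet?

Rank by E/h (J/s): large seeds 0.927, medium seeds 0.687, forb seeds 0.299. Include each in turn until the next type's E/h falls below the running intake rate.
Rate on top 1: 0.5067. medium seeds: 0.687 > 0.5067 → include.
Rate on top 2: 0.5702. forb seeds: 0.299 < 0.5702 → exclude; stop.
Optimal diet: large seeds, medium seeds — 2 of 3 types.

2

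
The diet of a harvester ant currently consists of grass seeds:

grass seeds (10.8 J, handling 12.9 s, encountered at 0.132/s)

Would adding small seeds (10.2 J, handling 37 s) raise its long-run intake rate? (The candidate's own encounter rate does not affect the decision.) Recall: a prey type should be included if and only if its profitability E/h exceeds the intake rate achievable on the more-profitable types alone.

No

Intake rate on the current diet: R = (0.132×10.8) / (1 + 0.132×12.9) = 1.426/2.703 = 0.5275 J/s.
small seeds: E/h = 10.2/37 = 0.2757 J/s.
0.2757 < 0.5275, so adding small seeds would lower the average — exclude it.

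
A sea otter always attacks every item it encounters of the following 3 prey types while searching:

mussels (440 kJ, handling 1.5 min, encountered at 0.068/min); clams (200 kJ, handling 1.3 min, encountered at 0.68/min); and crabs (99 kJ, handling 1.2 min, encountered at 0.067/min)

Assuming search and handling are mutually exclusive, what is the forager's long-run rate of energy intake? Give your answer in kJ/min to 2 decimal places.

83.50 kJ/min

R = Σλ_iE_i / (1 + Σλ_ih_i)
Numerator: 0.068×440 + 0.68×200 + 0.067×99 = 172.6
Denominator: 1 + 0.068×1.5 + 0.68×1.3 + 0.067×1.2 = 2.066
R = 172.6/2.066 = 83.5 kJ/min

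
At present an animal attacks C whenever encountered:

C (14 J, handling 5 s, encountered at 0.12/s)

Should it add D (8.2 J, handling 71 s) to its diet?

No

On C alone, R = ΣλE/(1+Σλh) = 1.68/1.6 = 1.05 J/s.
Profitability of D: 8.2/71 = 0.1155 J/s.
0.1155 < 1.05, so adding D would lower the average — exclude it.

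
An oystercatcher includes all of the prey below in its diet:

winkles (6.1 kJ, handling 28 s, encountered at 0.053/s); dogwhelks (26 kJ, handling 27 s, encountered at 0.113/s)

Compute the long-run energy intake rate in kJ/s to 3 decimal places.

Energy encountered per unit search time: 0.053×6.1 + 0.113×26 = 3.261 kJ/s.
Handling time per unit search time: 0.053×28 + 0.113×27 = 4.535.
Rate = 3.261/(1 + 4.535) = 0.5892 kJ/s.

0.589 kJ/s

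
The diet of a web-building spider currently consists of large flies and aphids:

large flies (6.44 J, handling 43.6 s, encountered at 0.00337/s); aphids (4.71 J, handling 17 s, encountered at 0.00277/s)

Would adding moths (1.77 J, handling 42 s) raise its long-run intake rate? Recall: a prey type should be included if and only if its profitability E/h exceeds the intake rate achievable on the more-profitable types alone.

Current rate: (0.00337×6.44 + 0.00277×4.71)/(1 + 0.00337×43.6 + 0.00277×17) = 0.0291 J/s.
Profitability of moths: 1.77/42 = 0.04214 J/s.
0.04214 > 0.0291, so adding moths raises the average — include it.

Yes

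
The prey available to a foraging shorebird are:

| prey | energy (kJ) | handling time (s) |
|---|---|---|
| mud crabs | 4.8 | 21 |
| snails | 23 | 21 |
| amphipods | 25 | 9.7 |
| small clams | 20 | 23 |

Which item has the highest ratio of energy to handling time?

Profitability E/h (kJ/s): mud crabs = 4.8/21 = 0.229, snails = 23/21 = 1.1, amphipods = 25/9.7 = 2.58, small clams = 20/23 = 0.87.
Ranked: amphipods > snails > small clams > mud crabs.

amphipods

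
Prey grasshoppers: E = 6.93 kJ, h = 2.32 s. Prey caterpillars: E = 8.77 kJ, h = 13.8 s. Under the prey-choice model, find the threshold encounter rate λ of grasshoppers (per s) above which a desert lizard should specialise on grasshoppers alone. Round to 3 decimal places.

0.116 per s

Drop caterpillars once their profitability E₂/h₂ falls below the rate achievable on grasshoppers alone: E₂/h₂ = λE₁/(1 + λh₁).
Solve for λ: λE₁h₂ = E₂(1 + λh₁) → λ(E₁h₂ − E₂h₁) = E₂ → λ = E₂/(E₁h₂ − E₂h₁).
λ = 8.77/(6.93×13.8 − 8.77×2.32) = 8.77/75.29 = 0.1165 per s.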